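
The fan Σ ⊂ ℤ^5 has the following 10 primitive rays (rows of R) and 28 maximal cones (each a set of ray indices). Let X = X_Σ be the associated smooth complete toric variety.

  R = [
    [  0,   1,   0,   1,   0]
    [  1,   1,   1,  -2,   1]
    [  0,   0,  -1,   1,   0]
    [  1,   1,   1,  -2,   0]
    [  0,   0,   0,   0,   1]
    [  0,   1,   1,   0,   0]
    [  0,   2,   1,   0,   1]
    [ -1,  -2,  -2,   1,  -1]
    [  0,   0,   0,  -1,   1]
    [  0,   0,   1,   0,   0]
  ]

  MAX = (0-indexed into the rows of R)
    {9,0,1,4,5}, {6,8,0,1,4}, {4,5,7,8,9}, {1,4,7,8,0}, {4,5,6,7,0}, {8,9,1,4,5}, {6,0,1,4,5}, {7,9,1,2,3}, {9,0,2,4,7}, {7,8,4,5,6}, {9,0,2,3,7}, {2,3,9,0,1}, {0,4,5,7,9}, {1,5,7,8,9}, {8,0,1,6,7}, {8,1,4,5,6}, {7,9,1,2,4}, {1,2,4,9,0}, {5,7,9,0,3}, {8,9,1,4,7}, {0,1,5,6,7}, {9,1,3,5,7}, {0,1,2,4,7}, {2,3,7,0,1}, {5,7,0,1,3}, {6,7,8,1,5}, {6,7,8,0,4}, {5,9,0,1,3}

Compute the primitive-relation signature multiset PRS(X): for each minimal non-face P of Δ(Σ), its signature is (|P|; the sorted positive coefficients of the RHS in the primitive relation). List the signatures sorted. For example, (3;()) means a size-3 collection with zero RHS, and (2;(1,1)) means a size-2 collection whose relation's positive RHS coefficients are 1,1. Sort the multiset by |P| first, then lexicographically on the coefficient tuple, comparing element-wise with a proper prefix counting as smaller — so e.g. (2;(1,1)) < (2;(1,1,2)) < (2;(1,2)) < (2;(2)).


|primitive collections| = 12. Relations:

  • {2,5}:  v_{2} + v_{5} = v_{0}  ⇒ sig = (2;(1))
  • {3,4}:  v_{3} + v_{4} = v_{1}  ⇒ sig = (2;(1))
  • {2,8}:  v_{2} + v_{8} = v_{0} + v_{1} + v_{4} + v_{7}  ⇒ sig = (2;(1,1,1,1))
  • {3,8}:  v_{3} + v_{8} = 2·v_{1} + v_{5} + v_{7}  ⇒ sig = (2;(1,1,2))
  • {3,6}:  v_{3} + v_{6} = v_{0} + 2·v_{1} + 2·v_{5} + v_{7}  ⇒ sig = (2;(1,1,2,2))
  • {2,6}:  v_{2} + v_{6} = 2·v_{0} + v_{8}  ⇒ sig = (2;(1,2))
  • {6,9}:  v_{6} + v_{9} = v_{4} + 2·v_{5}  ⇒ sig = (2;(1,2))
  • {0,5,8}:  v_{0} + v_{5} + v_{8} = v_{6}  ⇒ sig = (3;(1))
  • {0,8,9}:  v_{0} + v_{8} + v_{9} = v_{4} + v_{5}  ⇒ sig = (3;(1,1))
  • {0,1,7,9}:  v_{0} + v_{1} + v_{7} + v_{9} = 0  ⇒ sig = (4;())
  • {1,4,5,7}:  v_{1} + v_{4} + v_{5} + v_{7} = v_{8}  ⇒ sig = (4;(1))
  • {1,4,6,7}:  v_{1} + v_{4} + v_{6} + v_{7} = v_{0} + 2·v_{8}  ⇒ sig = (4;(1,2))

Signatures (|P|; sorted positive RHS coefficients), sorted:
    |P|=2: 7 collections, coeffs (1), (1), (1,1,1,1), (1,1,2), (1,1,2,2), (1,2), (1,2)
    |P|=3: 2 collections, coeffs (1), (1,1)
    |P|=4: 3 collections, coeffs (), (1), (1,2)


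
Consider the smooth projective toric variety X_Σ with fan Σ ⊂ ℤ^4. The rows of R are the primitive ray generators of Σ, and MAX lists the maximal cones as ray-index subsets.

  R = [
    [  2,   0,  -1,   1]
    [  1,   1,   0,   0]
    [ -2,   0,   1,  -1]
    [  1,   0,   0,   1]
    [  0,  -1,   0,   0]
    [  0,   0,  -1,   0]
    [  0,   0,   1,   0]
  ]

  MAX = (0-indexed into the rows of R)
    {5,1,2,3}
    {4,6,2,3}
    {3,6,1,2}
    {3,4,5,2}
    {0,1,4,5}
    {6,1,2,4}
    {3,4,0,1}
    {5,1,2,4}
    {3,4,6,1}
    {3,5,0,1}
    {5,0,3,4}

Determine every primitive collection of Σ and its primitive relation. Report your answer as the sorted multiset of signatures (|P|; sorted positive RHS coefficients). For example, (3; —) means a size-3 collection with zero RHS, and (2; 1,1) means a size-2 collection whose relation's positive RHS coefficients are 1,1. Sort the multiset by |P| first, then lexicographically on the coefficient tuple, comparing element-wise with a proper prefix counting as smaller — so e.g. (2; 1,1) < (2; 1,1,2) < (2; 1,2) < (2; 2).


5 minimal non-faces of Δ(Σ) (on 7 rays):

  {0,2}:  v_{0} + v_{2} = 0  so sig = (2; —)
  {5,6}:  v_{5} + v_{6} = 0  so sig = (2; —)
  {0,6}:  v_{0} + v_{6} = v_{1} + v_{3} + v_{4}  so sig = (2; 1,1,1)
  {1,2,3,4}:  v_{1} + v_{2} + v_{3} + v_{4} = v_{6}  so sig = (4; 1)
  {1,3,4,5}:  v_{1} + v_{3} + v_{4} + v_{5} = v_{0}  so sig = (4; 1)

so the primitive-relation signature multiset is
    (2; —)
    (2; —)
    (2; 1,1,1)
    (4; 1)
    (4; 1)


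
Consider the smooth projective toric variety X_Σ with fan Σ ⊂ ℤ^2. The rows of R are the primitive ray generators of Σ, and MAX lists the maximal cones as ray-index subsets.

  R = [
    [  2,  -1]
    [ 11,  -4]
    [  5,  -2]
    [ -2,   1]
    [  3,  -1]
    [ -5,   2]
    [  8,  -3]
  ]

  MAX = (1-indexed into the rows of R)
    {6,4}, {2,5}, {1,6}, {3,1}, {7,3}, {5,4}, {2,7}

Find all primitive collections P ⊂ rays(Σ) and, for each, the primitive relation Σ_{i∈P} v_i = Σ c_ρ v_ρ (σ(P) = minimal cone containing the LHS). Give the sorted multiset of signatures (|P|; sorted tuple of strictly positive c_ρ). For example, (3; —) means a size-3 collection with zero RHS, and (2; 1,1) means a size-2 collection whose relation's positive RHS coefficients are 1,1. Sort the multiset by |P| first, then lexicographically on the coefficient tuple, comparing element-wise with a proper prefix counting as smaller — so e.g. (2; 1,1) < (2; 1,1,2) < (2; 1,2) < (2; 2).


Δ(Σ) — 7 vertices, 14 min non-faces:

  P={1,4}:  v_{1} + v_{4} = 0  ⟹  sig = (2; —)
  P={3,6}:  v_{3} + v_{6} = 0  ⟹  sig = (2; —)
  P={1,5}:  v_{1} + v_{5} = v_{3}  ⟹  sig = (2; 1)
  P={3,4}:  v_{3} + v_{4} = v_{5}  ⟹  sig = (2; 1)
  P={3,5}:  v_{3} + v_{5} = v_{7}  ⟹  sig = (2; 1)
  P={5,6}:  v_{5} + v_{6} = v_{4}  ⟹  sig = (2; 1)
  P={5,7}:  v_{5} + v_{7} = v_{2}  ⟹  sig = (2; 1)
  P={6,7}:  v_{6} + v_{7} = v_{5}  ⟹  sig = (2; 1)
  P={1,2}:  v_{1} + v_{2} = v_{3} + v_{7}  ⟹  sig = (2; 1,1)
  P={1,7}:  v_{1} + v_{7} = 2·v_{3}  ⟹  sig = (2; 2)
  P={2,3}:  v_{2} + v_{3} = 2·v_{7}  ⟹  sig = (2; 2)
  P={2,6}:  v_{2} + v_{6} = 2·v_{5}  ⟹  sig = (2; 2)
  P={4,7}:  v_{4} + v_{7} = 2·v_{5}  ⟹  sig = (2; 2)
  P={2,4}:  v_{2} + v_{4} = 3·v_{5}  ⟹  sig = (2; 3)

Sorted signature multiset PRS(X):
{ (2; —) ×2,  (2; 1) ×6,  (2; 1,1),  (2; 2) ×4,  (2; 3) }


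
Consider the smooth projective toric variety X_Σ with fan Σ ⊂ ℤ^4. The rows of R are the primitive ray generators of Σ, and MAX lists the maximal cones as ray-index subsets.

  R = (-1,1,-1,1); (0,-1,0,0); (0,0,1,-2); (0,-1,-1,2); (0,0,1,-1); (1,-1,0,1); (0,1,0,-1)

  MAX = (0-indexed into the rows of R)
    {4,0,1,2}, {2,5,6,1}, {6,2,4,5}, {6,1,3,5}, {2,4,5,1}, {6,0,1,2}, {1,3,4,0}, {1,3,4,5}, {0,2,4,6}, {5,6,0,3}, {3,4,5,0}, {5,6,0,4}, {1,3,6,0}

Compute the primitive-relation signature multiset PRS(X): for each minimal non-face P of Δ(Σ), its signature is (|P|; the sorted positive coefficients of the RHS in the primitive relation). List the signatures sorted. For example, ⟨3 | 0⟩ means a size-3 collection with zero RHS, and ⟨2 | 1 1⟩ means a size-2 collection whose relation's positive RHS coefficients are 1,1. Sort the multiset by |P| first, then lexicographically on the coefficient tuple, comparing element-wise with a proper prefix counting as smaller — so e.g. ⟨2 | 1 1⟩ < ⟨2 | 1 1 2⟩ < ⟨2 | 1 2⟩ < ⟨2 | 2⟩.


Δ(Σ) — 7 vertices, 5 min non-faces:

  {2,3}:  v_{2} + v_{3} = v_{1}  ⇒ sig = ⟨2 | 1⟩
  {0,2,5}:  v_{0} + v_{2} + v_{5} = 0  ⇒ sig = ⟨3 | 0⟩
  {3,4,6}:  v_{3} + v_{4} + v_{6} = 0  ⇒ sig = ⟨3 | 0⟩
  {0,1,5}:  v_{0} + v_{1} + v_{5} = v_{3}  ⇒ sig = ⟨3 | 1⟩
  {1,4,6}:  v_{1} + v_{4} + v_{6} = v_{2}  ⇒ sig = ⟨3 | 1⟩

Signatures (|P|; sorted positive RHS coefficients), sorted:
{ ⟨2 | 1⟩,  ⟨3 | 0⟩ ×2,  ⟨3 | 1⟩ ×2 }


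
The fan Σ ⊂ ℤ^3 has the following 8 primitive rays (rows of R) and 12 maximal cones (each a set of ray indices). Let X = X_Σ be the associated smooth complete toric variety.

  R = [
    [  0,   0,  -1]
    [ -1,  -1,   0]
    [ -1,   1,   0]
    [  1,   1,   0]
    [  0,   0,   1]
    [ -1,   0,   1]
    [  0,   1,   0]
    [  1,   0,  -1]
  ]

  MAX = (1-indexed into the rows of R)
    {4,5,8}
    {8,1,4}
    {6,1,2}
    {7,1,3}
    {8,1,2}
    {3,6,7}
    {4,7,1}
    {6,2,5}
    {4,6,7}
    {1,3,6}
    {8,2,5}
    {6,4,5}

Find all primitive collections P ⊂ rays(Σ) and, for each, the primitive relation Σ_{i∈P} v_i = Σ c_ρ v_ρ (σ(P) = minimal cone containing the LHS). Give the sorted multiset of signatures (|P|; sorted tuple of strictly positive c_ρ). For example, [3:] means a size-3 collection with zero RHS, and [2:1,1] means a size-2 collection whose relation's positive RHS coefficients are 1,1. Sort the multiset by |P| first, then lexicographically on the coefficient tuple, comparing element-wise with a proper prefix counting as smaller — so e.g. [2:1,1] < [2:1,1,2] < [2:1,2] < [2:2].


Minimal non-faces — 12 found among 8 rays, 12 max cones:

  P={1,5}:  v_{1} + v_{5} = 0 ; sig = [2:]
  P={2,4}:  v_{2} + v_{4} = 0 ; sig = [2:]
  P={6,8}:  v_{6} + v_{8} = 0 ; sig = [2:]
  P={2,7}:  v_{2} + v_{7} = v_{1} + v_{6} ; sig = [2:1,1]
  P={3,5}:  v_{3} + v_{5} = v_{6} + v_{7} ; sig = [2:1,1]
  P={3,8}:  v_{3} + v_{8} = v_{1} + v_{7} ; sig = [2:1,1]
  P={5,7}:  v_{5} + v_{7} = v_{4} + v_{6} ; sig = [2:1,1]
  P={7,8}:  v_{7} + v_{8} = v_{1} + v_{4} ; sig = [2:1,1]
  P={3,4}:  v_{3} + v_{4} = 2·v_{7} ; sig = [2:2]
  P={2,3}:  v_{2} + v_{3} = 2·v_{1} + 2·v_{6} ; sig = [2:2,2]
  P={1,4,6}:  v_{1} + v_{4} + v_{6} = v_{7} ; sig = [3:1]
  P={1,6,7}:  v_{1} + v_{6} + v_{7} = v_{3} ; sig = [3:1]

so the primitive-relation signature multiset is
[[2:], [2:], [2:], [2:1,1], [2:1,1], [2:1,1], [2:1,1], [2:1,1], [2:2], [2:2,2], [3:1], [3:1]]


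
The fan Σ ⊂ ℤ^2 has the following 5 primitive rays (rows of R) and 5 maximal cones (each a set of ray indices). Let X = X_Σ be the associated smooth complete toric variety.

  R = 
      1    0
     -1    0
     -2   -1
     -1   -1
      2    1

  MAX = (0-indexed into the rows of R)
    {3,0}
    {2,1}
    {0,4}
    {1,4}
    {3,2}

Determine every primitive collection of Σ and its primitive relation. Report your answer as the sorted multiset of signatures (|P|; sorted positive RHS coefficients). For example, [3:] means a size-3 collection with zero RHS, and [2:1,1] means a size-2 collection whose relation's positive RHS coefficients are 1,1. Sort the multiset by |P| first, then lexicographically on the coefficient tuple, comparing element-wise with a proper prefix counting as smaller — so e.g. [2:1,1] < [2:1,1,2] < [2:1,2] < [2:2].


Minimal non-faces — 5 found among 5 rays, 5 max cones:

  P={0,1}:  v_{0} + v_{1} = 0  ⇒ sig = [2:]
  P={2,4}:  v_{2} + v_{4} = 0  ⇒ sig = [2:]
  P={0,2}:  v_{0} + v_{2} = v_{3}  ⇒ sig = [2:1]
  P={1,3}:  v_{1} + v_{3} = v_{2}  ⇒ sig = [2:1]
  P={3,4}:  v_{3} + v_{4} = v_{0}  ⇒ sig = [2:1]

Signatures (|P|; sorted positive RHS coefficients), sorted:
    |P|=2: 5 collections, coeffs (), (), (1), (1), (1)


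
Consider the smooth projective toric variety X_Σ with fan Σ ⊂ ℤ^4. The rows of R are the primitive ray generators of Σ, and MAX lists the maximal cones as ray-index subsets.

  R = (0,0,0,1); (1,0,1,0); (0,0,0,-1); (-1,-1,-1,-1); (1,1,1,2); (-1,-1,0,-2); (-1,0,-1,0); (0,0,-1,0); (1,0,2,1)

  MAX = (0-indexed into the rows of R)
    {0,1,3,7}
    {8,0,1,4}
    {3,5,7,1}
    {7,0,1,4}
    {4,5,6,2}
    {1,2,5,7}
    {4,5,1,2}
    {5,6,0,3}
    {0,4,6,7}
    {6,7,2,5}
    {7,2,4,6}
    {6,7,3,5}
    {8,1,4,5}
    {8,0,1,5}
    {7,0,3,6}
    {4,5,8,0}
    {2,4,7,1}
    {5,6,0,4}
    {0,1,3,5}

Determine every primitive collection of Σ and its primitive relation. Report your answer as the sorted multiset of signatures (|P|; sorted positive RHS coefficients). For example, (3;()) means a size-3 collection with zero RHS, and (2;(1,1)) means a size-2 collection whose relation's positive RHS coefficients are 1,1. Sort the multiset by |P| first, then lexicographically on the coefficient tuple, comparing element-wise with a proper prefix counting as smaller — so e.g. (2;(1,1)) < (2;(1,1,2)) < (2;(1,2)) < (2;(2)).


11 minimal non-faces of Δ(Σ) (on 9 rays):

  • {0,2}:  v_{0} + v_{2} = 0  so sig = (2;())
  • {1,6}:  v_{1} + v_{6} = 0  so sig = (2;())
  • {3,4}:  v_{3} + v_{4} = v_{0}  so sig = (2;(1))
  • {2,3}:  v_{2} + v_{3} = v_{5} + v_{7}  so sig = (2;(1,1))
  • {7,8}:  v_{7} + v_{8} = v_{0} + v_{1}  so sig = (2;(1,1))
  • {2,8}:  v_{2} + v_{8} = v_{1} + v_{4} + v_{5}  so sig = (2;(1,1,1))
  • {6,8}:  v_{6} + v_{8} = v_{0} + v_{4} + v_{5}  so sig = (2;(1,1,1))
  • {3,8}:  v_{3} + v_{8} = 2·v_{0} + v_{1} + v_{5}  so sig = (2;(1,1,2))
  • {4,5,7}:  v_{4} + v_{5} + v_{7} = 0  so sig = (3;())
  • {0,5,7}:  v_{0} + v_{5} + v_{7} = v_{3}  so sig = (3;(1))
  • {0,1,4,5}:  v_{0} + v_{1} + v_{4} + v_{5} = v_{8}  so sig = (4;(1))

so the primitive-relation signature multiset is
{ (2;()) ×2,  (2;(1)),  (2;(1,1)) ×2,  (2;(1,1,1)) ×2,  (2;(1,1,2)),  (3;()),  (3;(1)),  (4;(1)) }


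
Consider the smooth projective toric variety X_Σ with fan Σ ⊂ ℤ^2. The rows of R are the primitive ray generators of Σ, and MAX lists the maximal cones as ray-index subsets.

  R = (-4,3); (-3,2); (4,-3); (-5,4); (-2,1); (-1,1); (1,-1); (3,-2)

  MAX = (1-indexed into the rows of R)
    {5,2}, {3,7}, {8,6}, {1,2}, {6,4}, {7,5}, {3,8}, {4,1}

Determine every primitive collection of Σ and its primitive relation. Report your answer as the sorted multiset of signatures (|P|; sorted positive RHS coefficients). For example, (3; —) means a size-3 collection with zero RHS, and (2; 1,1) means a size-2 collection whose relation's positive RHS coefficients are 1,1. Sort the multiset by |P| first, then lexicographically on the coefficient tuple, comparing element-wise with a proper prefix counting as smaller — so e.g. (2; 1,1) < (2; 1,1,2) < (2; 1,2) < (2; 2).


|primitive collections| = 20. Relations:

  {1,3}:  v_{1} + v_{3} = 0  ⇒ sig = (2; —)
  {2,8}:  v_{2} + v_{8} = 0  ⇒ sig = (2; —)
  {6,7}:  v_{6} + v_{7} = 0  ⇒ sig = (2; —)
  {1,6}:  v_{1} + v_{6} = v_{4}  ⇒ sig = (2; 1)
  {1,7}:  v_{1} + v_{7} = v_{2}  ⇒ sig = (2; 1)
  {1,8}:  v_{1} + v_{8} = v_{6}  ⇒ sig = (2; 1)
  {2,3}:  v_{2} + v_{3} = v_{7}  ⇒ sig = (2; 1)
  {2,6}:  v_{2} + v_{6} = v_{1}  ⇒ sig = (2; 1)
  {2,7}:  v_{2} + v_{7} = v_{5}  ⇒ sig = (2; 1)
  {3,4}:  v_{3} + v_{4} = v_{6}  ⇒ sig = (2; 1)
  {3,6}:  v_{3} + v_{6} = v_{8}  ⇒ sig = (2; 1)
  {4,7}:  v_{4} + v_{7} = v_{1}  ⇒ sig = (2; 1)
  {5,6}:  v_{5} + v_{6} = v_{2}  ⇒ sig = (2; 1)
  {5,8}:  v_{5} + v_{8} = v_{7}  ⇒ sig = (2; 1)
  {7,8}:  v_{7} + v_{8} = v_{3}  ⇒ sig = (2; 1)
  {4,5}:  v_{4} + v_{5} = v_{1} + v_{2}  ⇒ sig = (2; 1,1)
  {1,5}:  v_{1} + v_{5} = 2·v_{2}  ⇒ sig = (2; 2)
  {2,4}:  v_{2} + v_{4} = 2·v_{1}  ⇒ sig = (2; 2)
  {3,5}:  v_{3} + v_{5} = 2·v_{7}  ⇒ sig = (2; 2)
  {4,8}:  v_{4} + v_{8} = 2·v_{6}  ⇒ sig = (2; 2)

Sorted signature multiset PRS(X):
[(2; —), (2; —), (2; —), (2; 1), (2; 1), (2; 1), (2; 1), (2; 1), (2; 1), (2; 1), (2; 1), (2; 1), (2; 1), (2; 1), (2; 1), (2; 1,1), (2; 2), (2; 2), (2; 2), (2; 2)]


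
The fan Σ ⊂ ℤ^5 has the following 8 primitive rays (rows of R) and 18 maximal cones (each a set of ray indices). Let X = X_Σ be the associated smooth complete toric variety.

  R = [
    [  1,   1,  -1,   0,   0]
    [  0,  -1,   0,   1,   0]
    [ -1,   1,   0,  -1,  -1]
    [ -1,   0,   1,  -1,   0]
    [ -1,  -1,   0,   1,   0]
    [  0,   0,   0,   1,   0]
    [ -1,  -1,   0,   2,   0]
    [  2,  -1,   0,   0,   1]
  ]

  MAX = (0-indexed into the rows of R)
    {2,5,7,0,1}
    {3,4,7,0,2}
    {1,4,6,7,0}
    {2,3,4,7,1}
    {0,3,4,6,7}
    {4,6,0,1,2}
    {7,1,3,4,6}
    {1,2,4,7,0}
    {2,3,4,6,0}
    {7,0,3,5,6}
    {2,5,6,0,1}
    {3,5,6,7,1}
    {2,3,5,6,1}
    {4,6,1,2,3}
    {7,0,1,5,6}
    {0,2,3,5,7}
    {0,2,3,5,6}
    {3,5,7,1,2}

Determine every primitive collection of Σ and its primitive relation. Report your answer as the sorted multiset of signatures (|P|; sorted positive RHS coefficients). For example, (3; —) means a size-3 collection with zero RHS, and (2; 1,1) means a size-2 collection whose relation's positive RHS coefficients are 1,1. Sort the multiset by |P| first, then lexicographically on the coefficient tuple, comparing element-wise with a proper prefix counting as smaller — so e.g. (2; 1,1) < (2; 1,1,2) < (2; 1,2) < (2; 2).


Σ has 3 primitive collections:

  P = {4,5}:  v_{4} + v_{5} = v_{6}  →  sig = (2; 1)
  P = {0,1,3}:  v_{0} + v_{1} + v_{3} = 0  →  sig = (3; —)
  P = {2,6,7}:  v_{2} + v_{6} + v_{7} = v_{1}  →  sig = (3; 1)

so the primitive-relation signature multiset is
{ (2; 1),  (3; —),  (3; 1) }


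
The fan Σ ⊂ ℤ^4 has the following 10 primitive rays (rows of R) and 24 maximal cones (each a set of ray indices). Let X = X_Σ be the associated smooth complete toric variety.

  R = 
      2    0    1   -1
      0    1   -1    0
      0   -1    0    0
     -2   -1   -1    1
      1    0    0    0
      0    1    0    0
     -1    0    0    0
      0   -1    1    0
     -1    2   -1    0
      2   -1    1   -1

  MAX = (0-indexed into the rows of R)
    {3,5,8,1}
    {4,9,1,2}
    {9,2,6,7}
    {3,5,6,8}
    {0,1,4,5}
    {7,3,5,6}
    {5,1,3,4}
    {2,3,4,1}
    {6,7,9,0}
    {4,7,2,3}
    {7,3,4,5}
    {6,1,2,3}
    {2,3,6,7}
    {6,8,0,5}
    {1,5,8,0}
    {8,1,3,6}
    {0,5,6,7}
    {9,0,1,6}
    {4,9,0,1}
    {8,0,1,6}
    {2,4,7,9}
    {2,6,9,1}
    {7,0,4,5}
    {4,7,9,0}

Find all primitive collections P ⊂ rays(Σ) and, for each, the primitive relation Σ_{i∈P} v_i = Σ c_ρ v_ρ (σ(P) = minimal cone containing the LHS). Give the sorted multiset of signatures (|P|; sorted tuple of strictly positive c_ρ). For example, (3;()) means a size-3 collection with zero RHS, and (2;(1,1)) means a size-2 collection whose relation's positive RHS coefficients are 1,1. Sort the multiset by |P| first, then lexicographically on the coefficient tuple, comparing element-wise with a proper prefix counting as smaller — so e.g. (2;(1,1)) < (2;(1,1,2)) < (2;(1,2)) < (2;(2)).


12 collections generate NE(X_Σ); each relation:

  • {1,7}:  v_{1} + v_{7} = 0  so sig = (2;())
  • {2,5}:  v_{2} + v_{5} = 0  so sig = (2;())
  • {4,6}:  v_{4} + v_{6} = 0  so sig = (2;())
  • {0,2}:  v_{0} + v_{2} = v_{9}  so sig = (2;(1))
  • {0,3}:  v_{0} + v_{3} = v_{2}  so sig = (2;(1))
  • {5,9}:  v_{5} + v_{9} = v_{0}  so sig = (2;(1))
  • {2,8}:  v_{2} + v_{8} = v_{1} + v_{6}  so sig = (2;(1,1))
  • {4,8}:  v_{4} + v_{8} = v_{1} + v_{5}  so sig = (2;(1,1))
  • {7,8}:  v_{7} + v_{8} = v_{5} + v_{6}  so sig = (2;(1,1))
  • {8,9}:  v_{8} + v_{9} = v_{0} + v_{1} + v_{6}  so sig = (2;(1,1,1))
  • {3,9}:  v_{3} + v_{9} = 2·v_{2}  so sig = (2;(2))
  • {1,5,6}:  v_{1} + v_{5} + v_{6} = v_{8}  so sig = (3;(1))

Sorted signature multiset PRS(X):
{ (2;()) ×3,  (2;(1)) ×3,  (2;(1,1)) ×3,  (2;(1,1,1)),  (2;(2)),  (3;(1)) }


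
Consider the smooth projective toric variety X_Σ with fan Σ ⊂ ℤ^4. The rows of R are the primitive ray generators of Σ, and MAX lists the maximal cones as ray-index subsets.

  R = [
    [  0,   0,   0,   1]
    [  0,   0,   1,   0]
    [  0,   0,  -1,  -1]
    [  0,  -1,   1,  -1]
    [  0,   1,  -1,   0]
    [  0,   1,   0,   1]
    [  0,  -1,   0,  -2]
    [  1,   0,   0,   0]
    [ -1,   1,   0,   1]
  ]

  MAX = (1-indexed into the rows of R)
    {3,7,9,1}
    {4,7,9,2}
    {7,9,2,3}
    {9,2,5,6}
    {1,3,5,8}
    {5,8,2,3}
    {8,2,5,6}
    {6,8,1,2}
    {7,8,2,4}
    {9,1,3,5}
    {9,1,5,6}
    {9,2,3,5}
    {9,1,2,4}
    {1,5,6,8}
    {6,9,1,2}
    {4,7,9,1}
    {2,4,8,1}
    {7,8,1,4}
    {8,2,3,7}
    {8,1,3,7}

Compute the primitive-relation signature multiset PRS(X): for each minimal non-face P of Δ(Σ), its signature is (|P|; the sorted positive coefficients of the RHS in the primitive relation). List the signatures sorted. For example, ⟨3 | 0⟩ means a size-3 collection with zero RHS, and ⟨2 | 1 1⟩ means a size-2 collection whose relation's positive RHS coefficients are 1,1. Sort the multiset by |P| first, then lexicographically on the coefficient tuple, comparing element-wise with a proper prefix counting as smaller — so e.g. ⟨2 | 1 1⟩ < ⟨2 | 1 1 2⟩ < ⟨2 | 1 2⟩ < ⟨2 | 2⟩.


Σ has 10 primitive collections:

  P={3,4}:  v_{3} + v_{4} = v_{7}  ⇒ sig = ⟨2 | 1⟩
  P={3,6}:  v_{3} + v_{6} = v_{5}  ⇒ sig = ⟨2 | 1⟩
  P={4,6}:  v_{4} + v_{6} = v_{2}  ⇒ sig = ⟨2 | 1⟩
  P={8,9}:  v_{8} + v_{9} = v_{6}  ⇒ sig = ⟨2 | 1⟩
  P={4,5}:  v_{4} + v_{5} = v_{2} + v_{3}  ⇒ sig = ⟨2 | 1 1⟩
  P={6,7}:  v_{6} + v_{7} = v_{2} + v_{3}  ⇒ sig = ⟨2 | 1 1⟩
  P={5,7}:  v_{5} + v_{7} = v_{2} + 2·v_{3}  ⇒ sig = ⟨2 | 1 2⟩
  P={1,2,3}:  v_{1} + v_{2} + v_{3} = 0  ⇒ sig = ⟨3 | 0⟩
  P={1,2,5}:  v_{1} + v_{2} + v_{5} = v_{6}  ⇒ sig = ⟨3 | 1⟩
  P={1,2,7}:  v_{1} + v_{2} + v_{7} = v_{4}  ⇒ sig = ⟨3 | 1⟩

so the primitive-relation signature multiset is
[⟨2 | 1⟩, ⟨2 | 1⟩, ⟨2 | 1⟩, ⟨2 | 1⟩, ⟨2 | 1 1⟩, ⟨2 | 1 1⟩, ⟨2 | 1 2⟩, ⟨3 | 0⟩, ⟨3 | 1⟩, ⟨3 | 1⟩]


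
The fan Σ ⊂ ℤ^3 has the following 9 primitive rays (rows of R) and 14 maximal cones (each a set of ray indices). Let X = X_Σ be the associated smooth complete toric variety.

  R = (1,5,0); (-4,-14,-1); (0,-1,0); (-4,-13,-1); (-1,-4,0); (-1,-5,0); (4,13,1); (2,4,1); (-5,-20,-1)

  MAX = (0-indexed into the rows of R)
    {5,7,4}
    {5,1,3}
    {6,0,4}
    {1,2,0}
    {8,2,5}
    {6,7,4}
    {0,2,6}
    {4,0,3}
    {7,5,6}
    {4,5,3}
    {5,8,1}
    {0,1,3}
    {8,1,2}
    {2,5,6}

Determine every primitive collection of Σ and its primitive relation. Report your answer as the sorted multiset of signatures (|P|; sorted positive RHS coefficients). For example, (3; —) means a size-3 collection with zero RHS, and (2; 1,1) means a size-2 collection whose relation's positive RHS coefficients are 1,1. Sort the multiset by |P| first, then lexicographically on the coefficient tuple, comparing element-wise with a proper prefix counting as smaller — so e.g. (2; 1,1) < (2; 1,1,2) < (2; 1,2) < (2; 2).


Δ(Σ) — 9 vertices, 17 min non-faces:

  P={0,5}:  v_{0} + v_{5} = 0  so sig = (2; —)
  P={3,6}:  v_{3} + v_{6} = 0  so sig = (2; —)
  P={1,6}:  v_{1} + v_{6} = v_{2}  so sig = (2; 1)
  P={2,3}:  v_{2} + v_{3} = v_{1}  so sig = (2; 1)
  P={2,4}:  v_{2} + v_{4} = v_{5}  so sig = (2; 1)
  P={0,7}:  v_{0} + v_{7} = v_{4} + v_{6}  so sig = (2; 1,1)
  P={0,8}:  v_{0} + v_{8} = v_{1} + v_{2}  so sig = (2; 1,1)
  P={1,4}:  v_{1} + v_{4} = v_{3} + v_{5}  so sig = (2; 1,1)
  P={3,7}:  v_{3} + v_{7} = v_{4} + v_{5}  so sig = (2; 1,1)
  P={2,7}:  v_{2} + v_{7} = 2·v_{5} + v_{6}  so sig = (2; 1,2)
  P={3,8}:  v_{3} + v_{8} = 2·v_{1} + v_{5}  so sig = (2; 1,2)
  P={4,8}:  v_{4} + v_{8} = v_{1} + 2·v_{5}  so sig = (2; 1,2)
  P={6,8}:  v_{6} + v_{8} = 2·v_{2} + v_{5}  so sig = (2; 1,2)
  P={7,8}:  v_{7} + v_{8} = v_{2} + 3·v_{5}  so sig = (2; 1,3)
  P={1,7}:  v_{1} + v_{7} = 2·v_{5}  so sig = (2; 2)
  P={1,2,5}:  v_{1} + v_{2} + v_{5} = v_{8}  so sig = (3; 1)
  P={4,5,6}:  v_{4} + v_{5} + v_{6} = v_{7}  so sig = (3; 1)

Sorted signature multiset PRS(X):
[(2; —), (2; —), (2; 1), (2; 1), (2; 1), (2; 1,1), (2; 1,1), (2; 1,1), (2; 1,1), (2; 1,2), (2; 1,2), (2; 1,2), (2; 1,2), (2; 1,3), (2; 2), (3; 1), (3; 1)]


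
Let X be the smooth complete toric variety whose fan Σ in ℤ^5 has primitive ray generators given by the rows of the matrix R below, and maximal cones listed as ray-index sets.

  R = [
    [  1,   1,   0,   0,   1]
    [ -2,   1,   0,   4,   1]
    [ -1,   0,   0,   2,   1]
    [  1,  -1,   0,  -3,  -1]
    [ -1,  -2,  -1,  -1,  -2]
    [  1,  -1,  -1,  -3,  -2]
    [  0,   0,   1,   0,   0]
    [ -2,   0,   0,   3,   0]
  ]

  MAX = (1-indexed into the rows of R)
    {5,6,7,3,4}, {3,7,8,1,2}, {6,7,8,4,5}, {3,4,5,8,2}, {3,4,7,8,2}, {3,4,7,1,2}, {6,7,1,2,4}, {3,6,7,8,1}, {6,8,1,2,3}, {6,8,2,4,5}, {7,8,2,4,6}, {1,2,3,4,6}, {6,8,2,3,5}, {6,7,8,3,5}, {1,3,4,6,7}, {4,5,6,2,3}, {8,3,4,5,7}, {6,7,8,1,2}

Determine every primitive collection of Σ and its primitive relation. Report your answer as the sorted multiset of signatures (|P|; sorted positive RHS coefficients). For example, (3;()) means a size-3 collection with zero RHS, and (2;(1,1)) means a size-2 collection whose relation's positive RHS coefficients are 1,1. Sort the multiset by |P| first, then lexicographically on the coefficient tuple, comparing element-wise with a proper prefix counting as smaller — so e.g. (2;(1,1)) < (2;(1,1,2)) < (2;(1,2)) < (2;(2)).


Δ(Σ) — 8 vertices, 5 min non-faces:

  P={1,5}:  v_{1} + v_{5} = v_{3} + v_{6} ; sig = (2;(1,1))
  P={1,4,8}:  v_{1} + v_{4} + v_{8} = 0 ; sig = (3;())
  P={2,5,7}:  v_{2} + v_{5} + v_{7} = v_{4} + 2·v_{8} ; sig = (3;(1,2))
  P={2,3,6,7}:  v_{2} + v_{3} + v_{6} + v_{7} = v_{8} ; sig = (4;(1))
  P={3,4,6,8}:  v_{3} + v_{4} + v_{6} + v_{8} = v_{5} ; sig = (4;(1))

so the primitive-relation signature multiset is
[(2;(1,1)), (3;()), (3;(1,2)), (4;(1)), (4;(1))]


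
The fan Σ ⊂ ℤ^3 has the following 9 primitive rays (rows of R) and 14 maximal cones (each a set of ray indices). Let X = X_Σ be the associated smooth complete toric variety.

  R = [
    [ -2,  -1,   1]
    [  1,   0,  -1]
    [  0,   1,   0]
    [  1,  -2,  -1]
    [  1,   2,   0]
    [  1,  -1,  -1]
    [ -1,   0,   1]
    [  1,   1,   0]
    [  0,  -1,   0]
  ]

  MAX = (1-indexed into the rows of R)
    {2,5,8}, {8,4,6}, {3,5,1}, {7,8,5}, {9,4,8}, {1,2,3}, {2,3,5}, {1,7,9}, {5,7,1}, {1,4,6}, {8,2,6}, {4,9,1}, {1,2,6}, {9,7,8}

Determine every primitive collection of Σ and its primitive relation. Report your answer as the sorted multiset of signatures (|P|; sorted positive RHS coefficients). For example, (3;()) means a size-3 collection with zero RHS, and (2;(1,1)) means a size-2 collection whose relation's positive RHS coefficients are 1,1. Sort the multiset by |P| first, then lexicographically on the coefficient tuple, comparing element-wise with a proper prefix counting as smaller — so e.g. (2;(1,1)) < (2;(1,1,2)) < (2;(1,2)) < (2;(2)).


|primitive collections| = 16. Relations:

  • {2,7}:  v_{2} + v_{7} = 0  ⟹  sig = (2;())
  • {3,9}:  v_{3} + v_{9} = 0  ⟹  sig = (2;())
  • {1,8}:  v_{1} + v_{8} = v_{7}  ⟹  sig = (2;(1))
  • {2,9}:  v_{2} + v_{9} = v_{6}  ⟹  sig = (2;(1))
  • {3,4}:  v_{3} + v_{4} = v_{6}  ⟹  sig = (2;(1))
  • {3,6}:  v_{3} + v_{6} = v_{2}  ⟹  sig = (2;(1))
  • {3,8}:  v_{3} + v_{8} = v_{5}  ⟹  sig = (2;(1))
  • {5,9}:  v_{5} + v_{9} = v_{8}  ⟹  sig = (2;(1))
  • {6,7}:  v_{6} + v_{7} = v_{9}  ⟹  sig = (2;(1))
  • {6,9}:  v_{6} + v_{9} = v_{4}  ⟹  sig = (2;(1))
  • {3,7}:  v_{3} + v_{7} = v_{1} + v_{5}  ⟹  sig = (2;(1,1))
  • {4,5}:  v_{4} + v_{5} = v_{6} + v_{8}  ⟹  sig = (2;(1,1))
  • {5,6}:  v_{5} + v_{6} = v_{2} + v_{8}  ⟹  sig = (2;(1,1))
  • {2,4}:  v_{2} + v_{4} = 2·v_{6}  ⟹  sig = (2;(2))
  • {4,7}:  v_{4} + v_{7} = 2·v_{9}  ⟹  sig = (2;(2))
  • {1,2,5}:  v_{1} + v_{2} + v_{5} = v_{3}  ⟹  sig = (3;(1))

so the primitive-relation signature multiset is
[(2;()), (2;()), (2;(1)), (2;(1)), (2;(1)), (2;(1)), (2;(1)), (2;(1)), (2;(1)), (2;(1)), (2;(1,1)), (2;(1,1)), (2;(1,1)), (2;(2)), (2;(2)), (3;(1))]


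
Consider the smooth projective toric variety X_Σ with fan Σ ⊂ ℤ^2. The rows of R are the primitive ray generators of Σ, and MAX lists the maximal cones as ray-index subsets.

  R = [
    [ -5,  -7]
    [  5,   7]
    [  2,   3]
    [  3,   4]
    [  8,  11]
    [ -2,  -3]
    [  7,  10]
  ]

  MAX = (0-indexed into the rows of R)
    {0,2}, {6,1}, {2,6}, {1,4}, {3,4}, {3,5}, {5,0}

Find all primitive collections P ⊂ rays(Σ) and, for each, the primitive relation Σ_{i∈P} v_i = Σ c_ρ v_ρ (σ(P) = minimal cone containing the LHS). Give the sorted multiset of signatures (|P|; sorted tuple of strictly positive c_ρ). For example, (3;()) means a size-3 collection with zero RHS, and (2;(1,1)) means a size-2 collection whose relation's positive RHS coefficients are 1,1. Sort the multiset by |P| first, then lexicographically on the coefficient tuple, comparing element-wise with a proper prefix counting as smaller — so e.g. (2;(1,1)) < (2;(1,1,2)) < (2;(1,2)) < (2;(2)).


The 14 primitive collections of Σ (r=7, n=2):

  P = {0,1}:  v_{0} + v_{1} = 0  ⟹  sig = (2;())
  P = {2,5}:  v_{2} + v_{5} = 0  ⟹  sig = (2;())
  P = {0,3}:  v_{0} + v_{3} = v_{5}  ⟹  sig = (2;(1))
  P = {0,4}:  v_{0} + v_{4} = v_{3}  ⟹  sig = (2;(1))
  P = {0,6}:  v_{0} + v_{6} = v_{2}  ⟹  sig = (2;(1))
  P = {1,2}:  v_{1} + v_{2} = v_{6}  ⟹  sig = (2;(1))
  P = {1,3}:  v_{1} + v_{3} = v_{4}  ⟹  sig = (2;(1))
  P = {1,5}:  v_{1} + v_{5} = v_{3}  ⟹  sig = (2;(1))
  P = {2,3}:  v_{2} + v_{3} = v_{1}  ⟹  sig = (2;(1))
  P = {5,6}:  v_{5} + v_{6} = v_{1}  ⟹  sig = (2;(1))
  P = {2,4}:  v_{2} + v_{4} = 2·v_{1}  ⟹  sig = (2;(2))
  P = {3,6}:  v_{3} + v_{6} = 2·v_{1}  ⟹  sig = (2;(2))
  P = {4,5}:  v_{4} + v_{5} = 2·v_{3}  ⟹  sig = (2;(2))
  P = {4,6}:  v_{4} + v_{6} = 3·v_{1}  ⟹  sig = (2;(3))

so the primitive-relation signature multiset is
    (2;())
    (2;())
    (2;(1))
    (2;(1))
    (2;(1))
    (2;(1))
    (2;(1))
    (2;(1))
    (2;(1))
    (2;(1))
    (2;(2))
    (2;(2))
    (2;(2))
    (2;(3))


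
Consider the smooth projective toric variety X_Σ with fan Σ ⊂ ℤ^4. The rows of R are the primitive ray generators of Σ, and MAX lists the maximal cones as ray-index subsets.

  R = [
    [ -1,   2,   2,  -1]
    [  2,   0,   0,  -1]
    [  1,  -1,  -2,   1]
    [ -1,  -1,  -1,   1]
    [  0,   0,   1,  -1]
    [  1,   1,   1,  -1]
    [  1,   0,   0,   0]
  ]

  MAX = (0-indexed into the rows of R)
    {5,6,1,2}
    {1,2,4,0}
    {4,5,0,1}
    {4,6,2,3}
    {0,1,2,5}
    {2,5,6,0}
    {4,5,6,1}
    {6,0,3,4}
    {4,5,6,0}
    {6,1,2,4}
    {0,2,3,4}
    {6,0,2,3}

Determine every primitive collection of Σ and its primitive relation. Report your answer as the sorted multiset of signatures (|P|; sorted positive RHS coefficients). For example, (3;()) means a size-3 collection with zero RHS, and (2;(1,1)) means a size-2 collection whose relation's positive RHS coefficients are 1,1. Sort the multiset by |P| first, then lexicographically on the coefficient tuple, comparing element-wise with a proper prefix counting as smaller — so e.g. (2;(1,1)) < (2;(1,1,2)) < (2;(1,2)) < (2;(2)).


Primitive collections (5):

  • {3,5}:  v_{3} + v_{5} = 0  ⟹  sig = (2;())
  • {1,3}:  v_{1} + v_{3} = v_{2} + v_{4}  ⟹  sig = (2;(1,1))
  • {2,4,5}:  v_{2} + v_{4} + v_{5} = v_{1}  ⟹  sig = (3;(1))
  • {0,1,6}:  v_{0} + v_{1} + v_{6} = 2·v_{5}  ⟹  sig = (3;(2))
  • {0,2,4,6}:  v_{0} + v_{2} + v_{4} + v_{6} = v_{5}  ⟹  sig = (4;(1))

Sorted signature multiset PRS(X):
[(2;()), (2;(1,1)), (3;(1)), (3;(2)), (4;(1))]


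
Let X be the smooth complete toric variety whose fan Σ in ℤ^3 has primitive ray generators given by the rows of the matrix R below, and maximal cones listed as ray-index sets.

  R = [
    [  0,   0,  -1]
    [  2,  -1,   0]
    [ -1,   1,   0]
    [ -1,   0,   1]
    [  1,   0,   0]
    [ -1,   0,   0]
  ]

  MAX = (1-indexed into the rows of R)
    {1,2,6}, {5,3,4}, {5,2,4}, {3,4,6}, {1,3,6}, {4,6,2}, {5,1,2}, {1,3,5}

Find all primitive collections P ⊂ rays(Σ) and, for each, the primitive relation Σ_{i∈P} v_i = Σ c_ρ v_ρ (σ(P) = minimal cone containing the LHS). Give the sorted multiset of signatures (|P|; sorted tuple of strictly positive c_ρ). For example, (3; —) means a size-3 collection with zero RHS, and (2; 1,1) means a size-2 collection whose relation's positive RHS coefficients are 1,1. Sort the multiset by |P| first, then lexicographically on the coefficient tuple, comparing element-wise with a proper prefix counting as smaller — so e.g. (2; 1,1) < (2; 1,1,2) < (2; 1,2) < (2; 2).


3 collections generate NE(X_Σ); each relation:

  {5,6}:  v_{5} + v_{6} = 0  so sig = (2; —)
  {1,4}:  v_{1} + v_{4} = v_{6}  so sig = (2; 1)
  {2,3}:  v_{2} + v_{3} = v_{5}  so sig = (2; 1)

Sorted signature multiset PRS(X):
    (2; —)
    (2; 1)
    (2; 1)


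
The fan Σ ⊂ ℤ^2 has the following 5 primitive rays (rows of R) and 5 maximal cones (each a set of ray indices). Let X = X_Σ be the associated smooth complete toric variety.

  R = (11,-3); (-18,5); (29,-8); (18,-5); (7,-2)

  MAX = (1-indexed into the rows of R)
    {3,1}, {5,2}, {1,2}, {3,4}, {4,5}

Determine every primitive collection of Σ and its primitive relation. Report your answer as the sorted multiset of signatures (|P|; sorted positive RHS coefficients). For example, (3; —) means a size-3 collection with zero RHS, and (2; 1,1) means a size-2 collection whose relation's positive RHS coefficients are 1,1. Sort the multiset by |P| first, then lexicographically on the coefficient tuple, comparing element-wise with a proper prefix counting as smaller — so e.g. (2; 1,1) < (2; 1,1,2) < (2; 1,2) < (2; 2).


5 collections generate NE(X_Σ); each relation:

  {2,4}:  v_{2} + v_{4} = 0  so sig = (2; —)
  {1,4}:  v_{1} + v_{4} = v_{3}  so sig = (2; 1)
  {1,5}:  v_{1} + v_{5} = v_{4}  so sig = (2; 1)
  {2,3}:  v_{2} + v_{3} = v_{1}  so sig = (2; 1)
  {3,5}:  v_{3} + v_{5} = 2·v_{4}  so sig = (2; 2)

so the primitive-relation signature multiset is
{ (2; —),  (2; 1) ×3,  (2; 2) }


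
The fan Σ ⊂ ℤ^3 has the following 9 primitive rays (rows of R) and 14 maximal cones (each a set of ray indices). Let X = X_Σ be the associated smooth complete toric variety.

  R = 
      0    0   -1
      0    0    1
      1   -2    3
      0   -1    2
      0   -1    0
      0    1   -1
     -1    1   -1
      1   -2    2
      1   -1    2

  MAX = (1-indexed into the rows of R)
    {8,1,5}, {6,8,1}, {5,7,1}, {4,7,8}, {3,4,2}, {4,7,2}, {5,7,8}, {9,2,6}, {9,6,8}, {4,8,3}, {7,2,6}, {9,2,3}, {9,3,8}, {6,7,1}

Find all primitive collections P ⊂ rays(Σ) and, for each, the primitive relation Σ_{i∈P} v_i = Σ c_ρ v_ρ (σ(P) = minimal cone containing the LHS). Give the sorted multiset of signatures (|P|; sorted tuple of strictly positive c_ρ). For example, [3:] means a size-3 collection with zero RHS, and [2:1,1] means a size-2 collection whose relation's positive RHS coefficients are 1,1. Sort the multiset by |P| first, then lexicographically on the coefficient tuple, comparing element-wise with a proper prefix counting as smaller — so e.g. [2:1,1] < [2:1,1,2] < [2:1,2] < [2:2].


|primitive collections| = 17. Relations:

  {1,2}:  v_{1} + v_{2} = 0  →  sig = [2:]
  {1,3}:  v_{1} + v_{3} = v_{8}  →  sig = [2:1]
  {2,8}:  v_{2} + v_{8} = v_{3}  →  sig = [2:1]
  {3,6}:  v_{3} + v_{6} = v_{9}  →  sig = [2:1]
  {3,7}:  v_{3} + v_{7} = v_{4}  →  sig = [2:1]
  {4,6}:  v_{4} + v_{6} = v_{2}  →  sig = [2:1]
  {5,6}:  v_{5} + v_{6} = v_{1}  →  sig = [2:1]
  {5,9}:  v_{5} + v_{9} = v_{8}  →  sig = [2:1]
  {7,9}:  v_{7} + v_{9} = v_{2}  →  sig = [2:1]
  {1,4}:  v_{1} + v_{4} = v_{7} + v_{8}  →  sig = [2:1,1]
  {1,9}:  v_{1} + v_{9} = v_{6} + v_{8}  →  sig = [2:1,1]
  {2,5}:  v_{2} + v_{5} = v_{7} + v_{8}  →  sig = [2:1,1]
  {4,9}:  v_{4} + v_{9} = v_{2} + v_{3}  →  sig = [2:1,1]
  {3,5}:  v_{3} + v_{5} = v_{7} + 2·v_{8}  →  sig = [2:1,2]
  {4,5}:  v_{4} + v_{5} = 2·v_{7} + 2·v_{8}  →  sig = [2:2,2]
  {6,7,8}:  v_{6} + v_{7} + v_{8} = 0  →  sig = [3:]
  {1,7,8}:  v_{1} + v_{7} + v_{8} = v_{5}  →  sig = [3:1]

so the primitive-relation signature multiset is
{ [2:],  [2:1] ×8,  [2:1,1] ×4,  [2:1,2],  [2:2,2],  [3:],  [3:1] }


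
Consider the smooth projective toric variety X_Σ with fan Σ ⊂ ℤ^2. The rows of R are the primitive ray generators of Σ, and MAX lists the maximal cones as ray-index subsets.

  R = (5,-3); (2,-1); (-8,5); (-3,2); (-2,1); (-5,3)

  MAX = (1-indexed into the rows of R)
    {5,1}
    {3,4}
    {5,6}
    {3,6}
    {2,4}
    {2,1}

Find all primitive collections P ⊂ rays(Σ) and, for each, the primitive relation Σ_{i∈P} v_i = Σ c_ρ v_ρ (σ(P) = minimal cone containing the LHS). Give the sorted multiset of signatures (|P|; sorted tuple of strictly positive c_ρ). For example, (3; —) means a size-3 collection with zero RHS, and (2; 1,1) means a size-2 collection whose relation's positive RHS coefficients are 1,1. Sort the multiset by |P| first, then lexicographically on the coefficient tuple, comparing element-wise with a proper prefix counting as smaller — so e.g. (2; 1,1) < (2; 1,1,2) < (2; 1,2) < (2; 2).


|primitive collections| = 9. Relations:

  • {1,6}:  v_{1} + v_{6} = 0  so sig = (2; —)
  • {2,5}:  v_{2} + v_{5} = 0  so sig = (2; —)
  • {1,3}:  v_{1} + v_{3} = v_{4}  so sig = (2; 1)
  • {1,4}:  v_{1} + v_{4} = v_{2}  so sig = (2; 1)
  • {2,6}:  v_{2} + v_{6} = v_{4}  so sig = (2; 1)
  • {4,5}:  v_{4} + v_{5} = v_{6}  so sig = (2; 1)
  • {4,6}:  v_{4} + v_{6} = v_{3}  so sig = (2; 1)
  • {2,3}:  v_{2} + v_{3} = 2·v_{4}  so sig = (2; 2)
  • {3,5}:  v_{3} + v_{5} = 2·v_{6}  so sig = (2; 2)

so the primitive-relation signature multiset is
    (2; —)
    (2; —)
    (2; 1)
    (2; 1)
    (2; 1)
    (2; 1)
    (2; 1)
    (2; 2)
    (2; 2)


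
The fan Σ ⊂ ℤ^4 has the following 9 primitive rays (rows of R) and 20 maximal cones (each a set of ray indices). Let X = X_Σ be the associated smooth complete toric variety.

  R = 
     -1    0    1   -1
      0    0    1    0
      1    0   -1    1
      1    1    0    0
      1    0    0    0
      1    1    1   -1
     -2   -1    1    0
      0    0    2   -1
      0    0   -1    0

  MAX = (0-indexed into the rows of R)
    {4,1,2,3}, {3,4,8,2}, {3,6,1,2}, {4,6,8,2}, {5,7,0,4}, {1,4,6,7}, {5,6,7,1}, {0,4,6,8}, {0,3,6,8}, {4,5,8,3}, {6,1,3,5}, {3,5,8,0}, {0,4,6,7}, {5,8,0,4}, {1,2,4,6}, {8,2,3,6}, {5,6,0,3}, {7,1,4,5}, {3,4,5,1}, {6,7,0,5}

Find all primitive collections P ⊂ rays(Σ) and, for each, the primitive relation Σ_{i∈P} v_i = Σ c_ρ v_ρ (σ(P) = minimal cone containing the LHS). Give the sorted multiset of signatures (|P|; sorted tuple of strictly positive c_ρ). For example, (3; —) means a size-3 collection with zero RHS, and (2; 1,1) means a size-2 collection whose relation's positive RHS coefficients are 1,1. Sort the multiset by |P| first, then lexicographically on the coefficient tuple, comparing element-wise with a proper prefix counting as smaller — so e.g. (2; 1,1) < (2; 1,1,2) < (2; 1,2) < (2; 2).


|primitive collections| = 11. Relations:

  {0,2}:  v_{0} + v_{2} = 0  ⟹  sig = (2; —)
  {1,8}:  v_{1} + v_{8} = 0  ⟹  sig = (2; —)
  {0,1}:  v_{0} + v_{1} = v_{5} + v_{6}  ⟹  sig = (2; 1,1)
  {2,5}:  v_{2} + v_{5} = v_{3} + v_{4}  ⟹  sig = (2; 1,1)
  {2,7}:  v_{2} + v_{7} = v_{1} + v_{4}  ⟹  sig = (2; 1,1)
  {3,7}:  v_{3} + v_{7} = v_{1} + v_{5}  ⟹  sig = (2; 1,1)
  {7,8}:  v_{7} + v_{8} = v_{0} + v_{4}  ⟹  sig = (2; 1,1)
  {0,3,4}:  v_{0} + v_{3} + v_{4} = v_{5}  ⟹  sig = (3; 1)
  {3,4,6}:  v_{3} + v_{4} + v_{6} = v_{1}  ⟹  sig = (3; 1)
  {4,5,6}:  v_{4} + v_{5} + v_{6} = v_{7}  ⟹  sig = (3; 1)
  {5,6,8}:  v_{5} + v_{6} + v_{8} = v_{0}  ⟹  sig = (3; 1)

Hence PRS(X_Σ) =
    (2; —)
    (2; —)
    (2; 1,1)
    (2; 1,1)
    (2; 1,1)
    (2; 1,1)
    (2; 1,1)
    (3; 1)
    (3; 1)
    (3; 1)
    (3; 1)


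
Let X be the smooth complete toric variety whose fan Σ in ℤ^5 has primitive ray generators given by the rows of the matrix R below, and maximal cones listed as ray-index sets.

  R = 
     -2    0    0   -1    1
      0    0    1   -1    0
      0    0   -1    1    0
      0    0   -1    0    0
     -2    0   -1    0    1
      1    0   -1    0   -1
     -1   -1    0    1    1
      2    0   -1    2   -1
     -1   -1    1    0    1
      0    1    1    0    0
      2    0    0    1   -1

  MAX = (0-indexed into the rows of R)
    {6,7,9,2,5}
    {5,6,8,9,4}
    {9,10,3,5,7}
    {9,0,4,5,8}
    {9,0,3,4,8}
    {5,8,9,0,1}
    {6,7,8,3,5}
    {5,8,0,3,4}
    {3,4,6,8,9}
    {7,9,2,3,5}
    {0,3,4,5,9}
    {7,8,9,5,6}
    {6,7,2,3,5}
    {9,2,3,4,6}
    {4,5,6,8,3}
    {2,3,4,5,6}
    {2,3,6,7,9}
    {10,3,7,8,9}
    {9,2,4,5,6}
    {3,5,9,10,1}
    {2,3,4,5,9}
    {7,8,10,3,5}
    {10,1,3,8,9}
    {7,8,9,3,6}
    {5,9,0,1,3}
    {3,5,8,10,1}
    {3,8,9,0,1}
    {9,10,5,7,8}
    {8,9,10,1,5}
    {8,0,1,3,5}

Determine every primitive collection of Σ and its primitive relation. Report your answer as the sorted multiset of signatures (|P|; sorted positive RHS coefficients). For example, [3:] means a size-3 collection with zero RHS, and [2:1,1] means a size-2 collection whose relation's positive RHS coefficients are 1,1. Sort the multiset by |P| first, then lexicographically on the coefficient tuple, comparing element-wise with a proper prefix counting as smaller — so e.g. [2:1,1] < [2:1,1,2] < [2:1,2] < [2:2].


|primitive collections| = 15. Relations:

  P = {0,10}:  v_{0} + v_{10} = 0  so sig = [2:]
  P = {1,2}:  v_{1} + v_{2} = 0  so sig = [2:]
  P = {0,2}:  v_{0} + v_{2} = v_{4}  so sig = [2:1]
  P = {0,7}:  v_{0} + v_{7} = v_{2}  so sig = [2:1]
  P = {1,4}:  v_{1} + v_{4} = v_{0}  so sig = [2:1]
  P = {1,6}:  v_{1} + v_{6} = v_{8}  so sig = [2:1]
  P = {1,7}:  v_{1} + v_{7} = v_{10}  so sig = [2:1]
  P = {2,8}:  v_{2} + v_{8} = v_{6}  so sig = [2:1]
  P = {2,10}:  v_{2} + v_{10} = v_{7}  so sig = [2:1]
  P = {4,10}:  v_{4} + v_{10} = v_{2}  so sig = [2:1]
  P = {0,6}:  v_{0} + v_{6} = v_{4} + v_{8}  so sig = [2:1,1]
  P = {6,10}:  v_{6} + v_{10} = v_{7} + v_{8}  so sig = [2:1,1]
  P = {4,7}:  v_{4} + v_{7} = 2·v_{2}  so sig = [2:2]
  P = {3,5,8,9}:  v_{3} + v_{5} + v_{8} + v_{9} = 0  so sig = [4:]
  P = {3,5,6,9}:  v_{3} + v_{5} + v_{6} + v_{9} = v_{2}  so sig = [4:1]

Sorted signature multiset PRS(X):
{ [2:] ×2,  [2:1] ×8,  [2:1,1] ×2,  [2:2],  [4:],  [4:1] }
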